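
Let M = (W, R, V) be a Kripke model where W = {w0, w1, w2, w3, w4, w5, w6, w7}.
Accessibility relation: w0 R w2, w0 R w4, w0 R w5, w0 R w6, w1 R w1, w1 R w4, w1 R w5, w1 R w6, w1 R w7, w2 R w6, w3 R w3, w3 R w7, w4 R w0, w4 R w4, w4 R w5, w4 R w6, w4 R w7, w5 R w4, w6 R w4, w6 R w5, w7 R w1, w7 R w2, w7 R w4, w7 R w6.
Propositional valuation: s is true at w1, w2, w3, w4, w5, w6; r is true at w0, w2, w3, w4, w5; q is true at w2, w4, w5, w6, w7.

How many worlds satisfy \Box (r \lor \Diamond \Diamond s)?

Let φ = \Box (r \lor \Diamond \Diamond s). Evaluate φ at each world:
  w0 (successors {w2, w4, w5, w6}): φ is true.
  w1 (successors {w1, w4, w5, w6, w7}): φ is true.
  w2 (successors {w6}): φ is true.
  w3 (successors {w3, w7}): φ is true.
  w4 (successors {w0, w4, w5, w6, w7}): φ is true.
  w5 (successors {w4}): φ is true.
  w6 (successors {w4, w5}): φ is true.
  w7 (successors {w1, w2, w4, w6}): φ is true.
For instance, at w1:
  At w1: \Box (r \lor \Diamond \Diamond s) requires r \lor \Diamond \Diamond s at every successor {w1, w4, w5, w6, w7}.
    At w1: r \lor \Diamond \Diamond s is true.
    At w4: r \lor \Diamond \Diamond s is true.
    At w5: r \lor \Diamond \Diamond s is true.
    At w6: r \lor \Diamond \Diamond s is true.
    At w7: r \lor \Diamond \Diamond s is true.
  So \Box (r \lor \Diamond \Diamond s) is true at w1.
Satisfying worlds: {w0, w1, w2, w3, w4, w5, w6, w7}

8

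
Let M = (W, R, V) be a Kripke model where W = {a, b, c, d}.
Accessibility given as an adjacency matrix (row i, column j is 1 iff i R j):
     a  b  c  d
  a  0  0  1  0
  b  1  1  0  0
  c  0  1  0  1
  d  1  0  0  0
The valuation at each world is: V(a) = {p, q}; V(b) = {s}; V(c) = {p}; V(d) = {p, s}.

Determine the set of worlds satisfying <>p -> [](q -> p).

a, b, c, d

Let φ = <>p -> [](q -> p). Evaluate φ at each world:
  a (successors {c}): φ is true.
  b (successors {a, b}): φ is true.
  c (successors {b, d}): φ is true.
  d (successors {a}): φ is true.
For instance, at c:
  At c: <>p is true, [](q -> p) is true, so <>p -> [](q -> p) is true.
    At c: <>p requires p at some successor in {b, d}.
      p holds at d, so <>p is true at c.
    At c: [](q -> p) requires q -> p at every successor {b, d}.
      At b: q -> p is true.
      At d: q -> p is true.
    So [](q -> p) is true at c.
Satisfying worlds: {a, b, c, d}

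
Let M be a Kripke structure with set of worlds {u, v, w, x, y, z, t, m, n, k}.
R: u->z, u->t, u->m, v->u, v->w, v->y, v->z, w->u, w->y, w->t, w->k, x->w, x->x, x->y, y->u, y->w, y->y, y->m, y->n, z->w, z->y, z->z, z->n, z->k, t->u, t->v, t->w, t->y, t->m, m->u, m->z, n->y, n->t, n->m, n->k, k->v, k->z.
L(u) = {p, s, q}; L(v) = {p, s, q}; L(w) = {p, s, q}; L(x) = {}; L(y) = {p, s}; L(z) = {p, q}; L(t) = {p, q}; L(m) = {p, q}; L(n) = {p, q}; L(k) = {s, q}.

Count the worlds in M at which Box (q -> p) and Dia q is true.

7

Let φ = Box (q -> p) and Dia q. Evaluate φ at each world:
  u (successors {z, t, m}): φ is true.
  v (successors {u, w, y, z}): φ is true.
  w (successors {u, y, t, k}): φ is false.
  x (successors {w, x, y}): φ is true.
  y (successors {u, w, y, m, n}): φ is true.
  z (successors {w, y, z, n, k}): φ is false.
  t (successors {u, v, w, y, m}): φ is true.
  m (successors {u, z}): φ is true.
  n (successors {y, t, m, k}): φ is false.
  k (successors {v, z}): φ is true.
For instance, at u:
  At u: Box (q -> p) is true, Dia q is true, so Box (q -> p) and Dia q is true.
    At u: Box (q -> p) requires q -> p at every successor {z, t, m}.
      At z: q -> p is true.
      At t: q -> p is true.
      At m: q -> p is true.
    So Box (q -> p) is true at u.
    At u: Dia q requires q at some successor in {z, t, m}.
      q holds at z, so Dia q is true at u.
Satisfying worlds: {u, v, x, y, t, m, k}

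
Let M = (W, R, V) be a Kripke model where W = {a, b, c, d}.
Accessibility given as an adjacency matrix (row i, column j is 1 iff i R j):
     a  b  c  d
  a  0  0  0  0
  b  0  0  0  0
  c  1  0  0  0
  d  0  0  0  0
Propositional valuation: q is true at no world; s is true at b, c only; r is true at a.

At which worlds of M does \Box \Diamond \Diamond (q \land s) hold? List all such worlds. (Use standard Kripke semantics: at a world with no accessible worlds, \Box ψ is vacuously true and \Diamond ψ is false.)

Let φ = \Box \Diamond \Diamond (q \land s). Evaluate φ at each world:
  a (successors ∅): φ is true.
  b (successors ∅): φ is true.
  c (successors {a}): φ is false.
  d (successors ∅): φ is true.
For instance, at c:
  At c: \Box \Diamond \Diamond (q \land s) requires \Diamond \Diamond (q \land s) at every successor {a}.
    \Diamond \Diamond (q \land s) fails at a, so \Box \Diamond \Diamond (q \land s) is false at c.
      At a: no accessible worlds, so \Diamond \Diamond (q \land s) is false.
Satisfying worlds: {a, b, d}

a, b, d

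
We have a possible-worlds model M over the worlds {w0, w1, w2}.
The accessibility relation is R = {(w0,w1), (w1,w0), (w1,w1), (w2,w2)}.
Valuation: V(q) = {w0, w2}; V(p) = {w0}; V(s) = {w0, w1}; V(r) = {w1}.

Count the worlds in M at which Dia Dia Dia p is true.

Let φ = Dia Dia Dia p. Evaluate φ at each world:
  w0 (successors {w1}): φ is true.
  w1 (successors {w0, w1}): φ is true.
  w2 (successors {w2}): φ is false.
For instance, at w0:
  At w0: Dia Dia Dia p requires Dia Dia p at some successor in {w1}.
    Dia Dia p holds at w1, so Dia Dia Dia p is true at w0.
      At w1: Dia Dia p requires Dia p at some successor in {w0, w1}.
        Dia p holds at w1, so Dia Dia p is true at w1.
Satisfying worlds: {w0, w1}

2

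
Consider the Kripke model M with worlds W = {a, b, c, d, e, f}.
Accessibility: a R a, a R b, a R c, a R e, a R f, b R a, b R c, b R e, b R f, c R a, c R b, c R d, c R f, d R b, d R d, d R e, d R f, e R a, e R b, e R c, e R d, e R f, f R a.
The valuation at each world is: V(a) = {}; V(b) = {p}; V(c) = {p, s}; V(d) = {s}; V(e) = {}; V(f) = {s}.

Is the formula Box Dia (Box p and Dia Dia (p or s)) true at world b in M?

No

At b: Box Dia (Box p and Dia Dia (p or s)) requires Dia (Box p and Dia Dia (p or s)) at every successor {a, c, e, f}.
  Dia (Box p and Dia Dia (p or s)) fails at a, so Box Dia (Box p and Dia Dia (p or s)) is false at b.
    At a: Dia (Box p and Dia Dia (p or s)) requires Box p and Dia Dia (p or s) at some successor in {a, b, c, e, f}.
      At a: Box p and Dia Dia (p or s) is false.
      At b: Box p and Dia Dia (p or s) is false.
      At c: Box p and Dia Dia (p or s) is false.
      At e: Box p and Dia Dia (p or s) is false.
      At f: Box p and Dia Dia (p or s) is false.
    So Dia (Box p and Dia Dia (p or s)) is false at a.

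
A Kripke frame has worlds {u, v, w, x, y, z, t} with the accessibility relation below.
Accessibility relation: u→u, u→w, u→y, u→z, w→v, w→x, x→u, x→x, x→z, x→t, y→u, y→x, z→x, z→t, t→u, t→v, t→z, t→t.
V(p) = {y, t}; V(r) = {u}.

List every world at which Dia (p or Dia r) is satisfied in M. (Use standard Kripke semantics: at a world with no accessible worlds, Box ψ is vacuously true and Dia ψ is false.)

u, w, x, y, z, t

Let φ = Dia (p or Dia r). Evaluate φ at each world:
  u (successors {u, w, y, z}): φ is true.
  v (successors ∅): φ is false.
  w (successors {v, x}): φ is true.
  x (successors {u, x, z, t}): φ is true.
  y (successors {u, x}): φ is true.
  z (successors {x, t}): φ is true.
  t (successors {u, v, z, t}): φ is true.
For instance, at x:
  At x: Dia (p or Dia r) requires p or Dia r at some successor in {u, x, z, t}.
    p or Dia r holds at u, so Dia (p or Dia r) is true at x.
      At u: p is false, Dia r is true, so p or Dia r is true.
Satisfying worlds: {u, w, x, y, z, t}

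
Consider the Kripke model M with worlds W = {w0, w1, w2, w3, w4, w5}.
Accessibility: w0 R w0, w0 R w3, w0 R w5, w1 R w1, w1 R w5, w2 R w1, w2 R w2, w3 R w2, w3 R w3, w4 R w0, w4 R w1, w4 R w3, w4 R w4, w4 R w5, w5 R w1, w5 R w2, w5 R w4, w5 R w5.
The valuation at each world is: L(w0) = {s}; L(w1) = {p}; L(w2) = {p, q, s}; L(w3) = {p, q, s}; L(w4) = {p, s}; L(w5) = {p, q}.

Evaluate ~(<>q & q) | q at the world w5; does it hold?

At w5: ~(<>q & q) is false, q is true, so ~(<>q & q) | q is true.
  At w5: <>q & q is true, so ~(<>q & q) is false.
    At w5: <>q is true, q is true, so <>q & q is true.
      At w5: <>q requires q at some successor in {w1, w2, w4, w5}.
        q holds at w2, so <>q is true at w5.

Yes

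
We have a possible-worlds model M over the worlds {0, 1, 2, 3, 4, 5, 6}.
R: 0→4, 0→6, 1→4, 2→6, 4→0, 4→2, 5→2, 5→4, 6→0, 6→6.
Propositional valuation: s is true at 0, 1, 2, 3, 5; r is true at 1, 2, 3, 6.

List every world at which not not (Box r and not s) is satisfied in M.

Recall that Box ψ holds at a world iff ψ holds at every accessible world, and Dia ψ holds iff ψ holds at some accessible world.
Let φ = not not (Box r and not s). Evaluate φ at each world:
  0 (successors {4, 6}): φ is false.
  1 (successors {4}): φ is false.
  2 (successors {6}): φ is false.
  3 (successors ∅): φ is false.
  4 (successors {0, 2}): φ is false.
  5 (successors {2, 4}): φ is false.
  6 (successors {0, 6}): φ is false.
For instance, at 6:
  At 6: not (Box r and not s) is true, so not not (Box r and not s) is false.
    At 6: Box r and not s is false, so not (Box r and not s) is true.
      At 6: Box r is false, not s is true, so Box r and not s is false.
Satisfying worlds: none.

none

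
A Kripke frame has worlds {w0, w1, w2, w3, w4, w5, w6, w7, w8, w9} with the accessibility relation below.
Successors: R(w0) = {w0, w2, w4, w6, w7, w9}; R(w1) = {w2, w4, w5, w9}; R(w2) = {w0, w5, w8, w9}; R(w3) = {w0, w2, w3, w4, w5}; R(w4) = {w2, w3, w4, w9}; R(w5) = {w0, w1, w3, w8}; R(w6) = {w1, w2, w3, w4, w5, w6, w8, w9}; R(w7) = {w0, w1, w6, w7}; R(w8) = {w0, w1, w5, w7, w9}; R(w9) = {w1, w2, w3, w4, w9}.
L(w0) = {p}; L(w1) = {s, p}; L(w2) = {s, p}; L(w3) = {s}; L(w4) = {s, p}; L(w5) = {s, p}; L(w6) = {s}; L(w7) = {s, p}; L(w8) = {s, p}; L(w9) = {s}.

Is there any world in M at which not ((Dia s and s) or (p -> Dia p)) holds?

Let φ = not ((Dia s and s) or (p -> Dia p)). Evaluate φ at each world:
  w0 (successors {w0, w2, w4, w6, w7, w9}): φ is false.
  w1 (successors {w2, w4, w5, w9}): φ is false.
  w2 (successors {w0, w5, w8, w9}): φ is false.
  w3 (successors {w0, w2, w3, w4, w5}): φ is false.
  w4 (successors {w2, w3, w4, w9}): φ is false.
  w5 (successors {w0, w1, w3, w8}): φ is false.
  w6 (successors {w1, w2, w3, w4, w5, w6, w8, w9}): φ is false.
  w7 (successors {w0, w1, w6, w7}): φ is false.
  w8 (successors {w0, w1, w5, w7, w9}): φ is false.
  w9 (successors {w1, w2, w3, w4, w9}): φ is false.
For instance, at w2:
  At w2: (Dia s and s) or (p -> Dia p) is true, so not ((Dia s and s) or (p -> Dia p)) is false.
    At w2: Dia s and s is true, p -> Dia p is true, so (Dia s and s) or (p -> Dia p) is true.
      At w2: Dia s is true, s is true, so Dia s and s is true.
      At w2: p is true, Dia p is true, so p -> Dia p is true.

No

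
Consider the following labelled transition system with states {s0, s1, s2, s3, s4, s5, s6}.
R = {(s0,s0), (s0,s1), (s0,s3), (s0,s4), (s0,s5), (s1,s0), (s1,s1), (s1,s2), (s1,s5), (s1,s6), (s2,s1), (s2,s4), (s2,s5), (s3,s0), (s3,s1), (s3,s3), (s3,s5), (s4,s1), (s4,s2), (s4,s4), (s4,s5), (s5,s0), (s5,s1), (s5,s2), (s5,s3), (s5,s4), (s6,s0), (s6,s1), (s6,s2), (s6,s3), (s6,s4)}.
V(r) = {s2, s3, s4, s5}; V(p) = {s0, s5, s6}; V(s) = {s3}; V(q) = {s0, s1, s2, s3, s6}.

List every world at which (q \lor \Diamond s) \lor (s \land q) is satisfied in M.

s0, s1, s2, s3, s5, s6

Let φ = (q \lor \Diamond s) \lor (s \land q). Evaluate φ at each world:
  s0 (successors {s0, s1, s3, s4, s5}): φ is true.
  s1 (successors {s0, s1, s2, s5, s6}): φ is true.
  s2 (successors {s1, s4, s5}): φ is true.
  s3 (successors {s0, s1, s3, s5}): φ is true.
  s4 (successors {s1, s2, s4, s5}): φ is false.
  s5 (successors {s0, s1, s2, s3, s4}): φ is true.
  s6 (successors {s0, s1, s2, s3, s4}): φ is true.
For instance, at s4:
  At s4: q \lor \Diamond s is false, s \land q is false, so (q \lor \Diamond s) \lor (s \land q) is false.
    At s4: q is false, \Diamond s is false, so q \lor \Diamond s is false.
      At s4: \Diamond s requires s at some successor in {s1, s2, s4, s5}.
        At s1: s is false.
        At s2: s is false.
        At s4: s is false.
        At s5: s is false.
      So \Diamond s is false at s4.
Satisfying worlds: {s0, s1, s2, s3, s5, s6}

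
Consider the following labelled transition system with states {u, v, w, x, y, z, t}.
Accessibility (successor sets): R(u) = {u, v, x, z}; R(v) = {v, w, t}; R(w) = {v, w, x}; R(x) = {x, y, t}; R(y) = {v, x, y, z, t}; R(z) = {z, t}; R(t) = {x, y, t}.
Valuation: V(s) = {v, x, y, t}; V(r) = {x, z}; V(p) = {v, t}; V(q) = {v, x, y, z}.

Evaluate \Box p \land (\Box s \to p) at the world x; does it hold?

No

At x: \Box p is false, \Box s \to p is false, so \Box p \land (\Box s \to p) is false.
  At x: \Box p requires p at every successor {x, y, t}.
    p fails at x, so \Box p is false at x.
  At x: \Box s is true, p is false, so \Box s \to p is false.
    At x: \Box s requires s at every successor {x, y, t}.
      At x: s is true.
      At y: s is true.
      At t: s is true.
    So \Box s is true at x.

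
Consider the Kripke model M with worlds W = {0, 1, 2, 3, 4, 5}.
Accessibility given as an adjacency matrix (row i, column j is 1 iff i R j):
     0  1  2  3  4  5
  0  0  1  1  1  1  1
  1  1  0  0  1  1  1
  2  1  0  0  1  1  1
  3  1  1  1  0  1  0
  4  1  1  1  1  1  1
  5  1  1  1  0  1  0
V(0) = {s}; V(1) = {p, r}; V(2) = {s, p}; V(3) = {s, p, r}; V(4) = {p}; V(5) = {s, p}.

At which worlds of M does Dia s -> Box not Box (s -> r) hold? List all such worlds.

0, 1, 2, 3, 4, 5

Let φ = Dia s -> Box not Box (s -> r). Evaluate φ at each world:
  0 (successors {1, 2, 3, 4, 5}): φ is true.
  1 (successors {0, 3, 4, 5}): φ is true.
  2 (successors {0, 3, 4, 5}): φ is true.
  3 (successors {0, 1, 2, 4}): φ is true.
  4 (successors {0, 1, 2, 3, 4, 5}): φ is true.
  5 (successors {0, 1, 2, 4}): φ is true.
For instance, at 3:
  At 3: Dia s is true, Box not Box (s -> r) is true, so Dia s -> Box not Box (s -> r) is true.
    At 3: Dia s requires s at some successor in {0, 1, 2, 4}.
      s holds at 0, so Dia s is true at 3.
    At 3: Box not Box (s -> r) requires not Box (s -> r) at every successor {0, 1, 2, 4}.
      At 0: not Box (s -> r) is true.
      At 1: not Box (s -> r) is true.
      At 2: not Box (s -> r) is true.
      At 4: not Box (s -> r) is true.
    So Box not Box (s -> r) is true at 3.
Satisfying worlds: {0, 1, 2, 3, 4, 5}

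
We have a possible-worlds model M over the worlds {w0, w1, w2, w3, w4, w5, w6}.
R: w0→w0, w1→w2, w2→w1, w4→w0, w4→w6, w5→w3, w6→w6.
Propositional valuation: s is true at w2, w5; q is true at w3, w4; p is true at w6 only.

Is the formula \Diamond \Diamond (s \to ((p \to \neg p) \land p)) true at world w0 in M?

At w0: \Diamond \Diamond (s \to ((p \to \neg p) \land p)) requires \Diamond (s \to ((p \to \neg p) \land p)) at some successor in {w0}.
  \Diamond (s \to ((p \to \neg p) \land p)) holds at w0, so \Diamond \Diamond (s \to ((p \to \neg p) \land p)) is true at w0.
    At w0: \Diamond (s \to ((p \to \neg p) \land p)) requires s \to ((p \to \neg p) \land p) at some successor in {w0}.
      s \to ((p \to \neg p) \land p) holds at w0, so \Diamond (s \to ((p \to \neg p) \land p)) is true at w0.

Yes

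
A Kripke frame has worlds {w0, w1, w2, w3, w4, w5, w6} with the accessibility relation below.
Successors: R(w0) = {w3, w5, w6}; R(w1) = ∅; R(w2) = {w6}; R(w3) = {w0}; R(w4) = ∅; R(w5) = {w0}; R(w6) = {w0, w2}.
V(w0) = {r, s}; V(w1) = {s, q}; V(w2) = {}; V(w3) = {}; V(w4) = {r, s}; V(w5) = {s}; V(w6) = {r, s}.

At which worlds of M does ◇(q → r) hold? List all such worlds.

Let φ = ◇(q → r). Evaluate φ at each world:
  w0 (successors {w3, w5, w6}): φ is true.
  w1 (successors ∅): φ is false.
  w2 (successors {w6}): φ is true.
  w3 (successors {w0}): φ is true.
  w4 (successors ∅): φ is false.
  w5 (successors {w0}): φ is true.
  w6 (successors {w0, w2}): φ is true.
For instance, at w0:
  At w0: ◇(q → r) requires q → r at some successor in {w3, w5, w6}.
    q → r holds at w3, so ◇(q → r) is true at w0.
Satisfying worlds: {w0, w2, w3, w5, w6}

w0, w2, w3, w5, w6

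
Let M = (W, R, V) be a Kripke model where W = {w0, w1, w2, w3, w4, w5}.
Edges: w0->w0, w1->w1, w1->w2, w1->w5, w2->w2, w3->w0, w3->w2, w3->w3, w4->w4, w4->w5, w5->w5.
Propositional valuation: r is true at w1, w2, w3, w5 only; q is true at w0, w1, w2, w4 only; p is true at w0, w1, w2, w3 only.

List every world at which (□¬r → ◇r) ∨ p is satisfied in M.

w0, w1, w2, w3, w4, w5

Let φ = (□¬r → ◇r) ∨ p. Evaluate φ at each world:
  w0 (successors {w0}): φ is true.
  w1 (successors {w1, w2, w5}): φ is true.
  w2 (successors {w2}): φ is true.
  w3 (successors {w0, w2, w3}): φ is true.
  w4 (successors {w4, w5}): φ is true.
  w5 (successors {w5}): φ is true.
For instance, at w1:
  At w1: □¬r → ◇r is true, p is true, so (□¬r → ◇r) ∨ p is true.
    At w1: □¬r is false, ◇r is true, so □¬r → ◇r is true.
      At w1: □¬r requires ¬r at every successor {w1, w2, w5}.
        ¬r fails at w1, so □¬r is false at w1.
      At w1: ◇r requires r at some successor in {w1, w2, w5}.
        r holds at w1, so ◇r is true at w1.
Satisfying worlds: {w0, w1, w2, w3, w4, w5}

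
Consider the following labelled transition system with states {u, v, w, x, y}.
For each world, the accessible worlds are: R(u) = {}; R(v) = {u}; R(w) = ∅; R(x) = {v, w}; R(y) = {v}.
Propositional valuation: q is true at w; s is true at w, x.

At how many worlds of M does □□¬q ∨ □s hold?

Let φ = □□¬q ∨ □s. Evaluate φ at each world:
  u (successors ∅): φ is true.
  v (successors {u}): φ is true.
  w (successors ∅): φ is true.
  x (successors {v, w}): φ is true.
  y (successors {v}): φ is true.
For instance, at x:
  At x: □□¬q is true, □s is false, so □□¬q ∨ □s is true.
    At x: □□¬q requires □¬q at every successor {v, w}.
      At v: □¬q is true.
      At w: □¬q is true.
    So □□¬q is true at x.
    At x: □s requires s at every successor {v, w}.
      s fails at v, so □s is false at x.
Satisfying worlds: {u, v, w, x, y}

5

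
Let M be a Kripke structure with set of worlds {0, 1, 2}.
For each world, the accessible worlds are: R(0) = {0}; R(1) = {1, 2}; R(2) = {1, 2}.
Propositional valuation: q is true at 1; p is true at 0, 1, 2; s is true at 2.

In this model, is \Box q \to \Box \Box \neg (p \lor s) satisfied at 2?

Recall that \Box ψ holds at a world iff ψ holds at every accessible world, and \Diamond ψ holds iff ψ holds at some accessible world.
At 2: \Box q is false, \Box \Box \neg (p \lor s) is false, so \Box q \to \Box \Box \neg (p \lor s) is true.
  At 2: \Box q requires q at every successor {1, 2}.
    q fails at 2, so \Box q is false at 2.
  At 2: \Box \Box \neg (p \lor s) requires \Box \neg (p \lor s) at every successor {1, 2}.
    \Box \neg (p \lor s) fails at 1, so \Box \Box \neg (p \lor s) is false at 2.
      At 1: \Box \neg (p \lor s) requires \neg (p \lor s) at every successor {1, 2}.
        \neg (p \lor s) fails at 1, so \Box \neg (p \lor s) is false at 1.

Yes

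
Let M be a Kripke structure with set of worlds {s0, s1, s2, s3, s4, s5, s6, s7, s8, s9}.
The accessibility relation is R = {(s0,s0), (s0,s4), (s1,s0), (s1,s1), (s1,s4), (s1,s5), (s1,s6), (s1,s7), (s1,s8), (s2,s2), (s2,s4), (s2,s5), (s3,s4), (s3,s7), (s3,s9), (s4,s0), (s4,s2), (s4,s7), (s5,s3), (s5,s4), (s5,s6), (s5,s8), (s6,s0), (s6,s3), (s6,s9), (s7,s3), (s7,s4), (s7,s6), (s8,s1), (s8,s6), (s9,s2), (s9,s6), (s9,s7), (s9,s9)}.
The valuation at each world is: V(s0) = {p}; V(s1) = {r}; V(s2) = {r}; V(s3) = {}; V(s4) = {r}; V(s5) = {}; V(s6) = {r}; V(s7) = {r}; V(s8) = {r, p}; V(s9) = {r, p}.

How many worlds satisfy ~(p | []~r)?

7

Let φ = ~(p | []~r). Evaluate φ at each world:
  s0 (successors {s0, s4}): φ is false.
  s1 (successors {s0, s1, s4, s5, s6, s7, s8}): φ is true.
  s2 (successors {s2, s4, s5}): φ is true.
  s3 (successors {s4, s7, s9}): φ is true.
  s4 (successors {s0, s2, s7}): φ is true.
  s5 (successors {s3, s4, s6, s8}): φ is true.
  s6 (successors {s0, s3, s9}): φ is true.
  s7 (successors {s3, s4, s6}): φ is true.
  s8 (successors {s1, s6}): φ is false.
  s9 (successors {s2, s6, s7, s9}): φ is false.
For instance, at s1:
  At s1: p | []~r is false, so ~(p | []~r) is true.
    At s1: p is false, []~r is false, so p | []~r is false.
      At s1: []~r requires ~r at every successor {s0, s1, s4, s5, s6, s7, s8}.
        ~r fails at s1, so []~r is false at s1.
Satisfying worlds: {s1, s2, s3, s4, s5, s6, s7}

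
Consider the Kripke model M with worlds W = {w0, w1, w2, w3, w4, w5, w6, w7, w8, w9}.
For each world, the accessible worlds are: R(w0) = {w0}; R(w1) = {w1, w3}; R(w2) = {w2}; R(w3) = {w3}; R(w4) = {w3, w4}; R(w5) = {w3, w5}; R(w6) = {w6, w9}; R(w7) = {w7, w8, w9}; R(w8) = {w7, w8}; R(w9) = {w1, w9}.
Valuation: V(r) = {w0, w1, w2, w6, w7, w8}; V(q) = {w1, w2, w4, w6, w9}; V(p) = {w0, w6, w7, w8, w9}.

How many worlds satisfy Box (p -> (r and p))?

7

Recall that Box ψ holds at a world iff ψ holds at every accessible world, and Dia ψ holds iff ψ holds at some accessible world.
Let φ = Box (p -> (r and p)). Evaluate φ at each world:
  w0 (successors {w0}): φ is true.
  w1 (successors {w1, w3}): φ is true.
  w2 (successors {w2}): φ is true.
  w3 (successors {w3}): φ is true.
  w4 (successors {w3, w4}): φ is true.
  w5 (successors {w3, w5}): φ is true.
  w6 (successors {w6, w9}): φ is false.
  w7 (successors {w7, w8, w9}): φ is false.
  w8 (successors {w7, w8}): φ is true.
  w9 (successors {w1, w9}): φ is false.
For instance, at w5:
  At w5: Box (p -> (r and p)) requires p -> (r and p) at every successor {w3, w5}.
    At w3: p -> (r and p) is true.
    At w5: p -> (r and p) is true.
  So Box (p -> (r and p)) is true at w5.
Satisfying worlds: {w0, w1, w2, w3, w4, w5, w8}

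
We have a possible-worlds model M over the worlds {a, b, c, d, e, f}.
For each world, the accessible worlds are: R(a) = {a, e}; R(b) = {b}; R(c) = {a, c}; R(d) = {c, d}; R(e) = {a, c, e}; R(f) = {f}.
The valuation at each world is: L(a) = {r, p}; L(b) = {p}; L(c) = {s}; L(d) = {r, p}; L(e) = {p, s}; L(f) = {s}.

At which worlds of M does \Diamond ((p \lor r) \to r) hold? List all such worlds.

a, c, d, e, f

Recall that \Diamond ψ holds at a world iff ψ holds at some accessible world.
Let φ = \Diamond ((p \lor r) \to r). Evaluate φ at each world:
  a (successors {a, e}): φ is true.
  b (successors {b}): φ is false.
  c (successors {a, c}): φ is true.
  d (successors {c, d}): φ is true.
  e (successors {a, c, e}): φ is true.
  f (successors {f}): φ is true.
For instance, at a:
  At a: \Diamond ((p \lor r) \to r) requires (p \lor r) \to r at some successor in {a, e}.
    (p \lor r) \to r holds at a, so \Diamond ((p \lor r) \to r) is true at a.
Satisfying worlds: {a, c, d, e, f}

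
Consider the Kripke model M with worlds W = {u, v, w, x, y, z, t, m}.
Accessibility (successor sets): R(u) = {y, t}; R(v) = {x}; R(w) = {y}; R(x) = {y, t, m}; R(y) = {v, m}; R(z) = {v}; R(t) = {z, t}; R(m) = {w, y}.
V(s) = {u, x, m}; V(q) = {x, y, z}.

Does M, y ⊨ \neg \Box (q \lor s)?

Yes

Recall that \Box ψ holds at a world iff ψ holds at every accessible world, and \Diamond ψ holds iff ψ holds at some accessible world.
At y: \Box (q \lor s) is false, so \neg \Box (q \lor s) is true.
  At y: \Box (q \lor s) requires q \lor s at every successor {v, m}.
    q \lor s fails at v, so \Box (q \lor s) is false at y.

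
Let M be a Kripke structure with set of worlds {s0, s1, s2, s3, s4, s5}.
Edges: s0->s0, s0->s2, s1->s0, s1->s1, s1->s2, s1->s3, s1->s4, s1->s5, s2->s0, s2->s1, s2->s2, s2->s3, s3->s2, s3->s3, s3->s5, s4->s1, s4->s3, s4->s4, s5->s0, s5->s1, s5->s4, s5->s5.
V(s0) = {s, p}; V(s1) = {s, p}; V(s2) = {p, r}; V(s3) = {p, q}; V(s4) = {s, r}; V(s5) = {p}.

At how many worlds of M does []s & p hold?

0

Recall that []ψ holds at a world iff ψ holds at every accessible world, and <>ψ holds iff ψ holds at some accessible world.
Let φ = []s & p. Evaluate φ at each world:
  s0 (successors {s0, s2}): φ is false.
  s1 (successors {s0, s1, s2, s3, s4, s5}): φ is false.
  s2 (successors {s0, s1, s2, s3}): φ is false.
  s3 (successors {s2, s3, s5}): φ is false.
  s4 (successors {s1, s3, s4}): φ is false.
  s5 (successors {s0, s1, s4, s5}): φ is false.
For instance, at s5:
  At s5: []s is false, p is true, so []s & p is false.
    At s5: []s requires s at every successor {s0, s1, s4, s5}.
      s fails at s5, so []s is false at s5.
Satisfying worlds: none.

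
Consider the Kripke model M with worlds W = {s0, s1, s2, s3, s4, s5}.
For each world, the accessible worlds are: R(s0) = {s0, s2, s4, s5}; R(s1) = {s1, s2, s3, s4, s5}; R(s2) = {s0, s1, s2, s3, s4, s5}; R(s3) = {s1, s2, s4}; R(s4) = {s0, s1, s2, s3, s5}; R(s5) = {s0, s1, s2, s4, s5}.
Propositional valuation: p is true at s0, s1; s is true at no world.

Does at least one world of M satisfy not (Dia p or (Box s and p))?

No

Let φ = not (Dia p or (Box s and p)). Evaluate φ at each world:
  s0 (successors {s0, s2, s4, s5}): φ is false.
  s1 (successors {s1, s2, s3, s4, s5}): φ is false.
  s2 (successors {s0, s1, s2, s3, s4, s5}): φ is false.
  s3 (successors {s1, s2, s4}): φ is false.
  s4 (successors {s0, s1, s2, s3, s5}): φ is false.
  s5 (successors {s0, s1, s2, s4, s5}): φ is false.
For instance, at s3:
  At s3: Dia p or (Box s and p) is true, so not (Dia p or (Box s and p)) is false.
    At s3: Dia p is true, Box s and p is false, so Dia p or (Box s and p) is true.
      At s3: Dia p requires p at some successor in {s1, s2, s4}.
        p holds at s1, so Dia p is true at s3.
      At s3: Box s is false, p is false, so Box s and p is false.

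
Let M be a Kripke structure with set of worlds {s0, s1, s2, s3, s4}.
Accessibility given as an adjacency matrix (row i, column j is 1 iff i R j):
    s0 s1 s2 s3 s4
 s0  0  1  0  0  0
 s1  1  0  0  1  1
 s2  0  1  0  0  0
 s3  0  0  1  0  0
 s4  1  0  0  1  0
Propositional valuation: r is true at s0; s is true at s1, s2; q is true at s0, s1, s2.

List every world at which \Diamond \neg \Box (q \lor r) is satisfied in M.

s0, s1, s2

Let φ = \Diamond \neg \Box (q \lor r). Evaluate φ at each world:
  s0 (successors {s1}): φ is true.
  s1 (successors {s0, s3, s4}): φ is true.
  s2 (successors {s1}): φ is true.
  s3 (successors {s2}): φ is false.
  s4 (successors {s0, s3}): φ is false.
For instance, at s1:
  At s1: \Diamond \neg \Box (q \lor r) requires \neg \Box (q \lor r) at some successor in {s0, s3, s4}.
    \neg \Box (q \lor r) holds at s4, so \Diamond \neg \Box (q \lor r) is true at s1.
      At s4: \Box (q \lor r) is false, so \neg \Box (q \lor r) is true.
Satisfying worlds: {s0, s1, s2}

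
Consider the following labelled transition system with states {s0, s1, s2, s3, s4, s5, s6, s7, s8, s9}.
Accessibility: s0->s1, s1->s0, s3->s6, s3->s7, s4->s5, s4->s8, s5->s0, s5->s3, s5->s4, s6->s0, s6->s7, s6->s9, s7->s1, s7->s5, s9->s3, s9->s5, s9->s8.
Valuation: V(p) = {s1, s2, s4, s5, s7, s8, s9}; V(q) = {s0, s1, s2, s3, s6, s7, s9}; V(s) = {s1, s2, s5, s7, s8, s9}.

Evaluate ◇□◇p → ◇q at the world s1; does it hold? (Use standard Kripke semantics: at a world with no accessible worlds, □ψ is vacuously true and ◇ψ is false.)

At s1: ◇□◇p is false, ◇q is true, so ◇□◇p → ◇q is true.
  At s1: ◇□◇p requires □◇p at some successor in {s0}.
    At s0: □◇p is false.
  So ◇□◇p is false at s1.
  At s1: ◇q requires q at some successor in {s0}.
    q holds at s0, so ◇q is true at s1.

Yes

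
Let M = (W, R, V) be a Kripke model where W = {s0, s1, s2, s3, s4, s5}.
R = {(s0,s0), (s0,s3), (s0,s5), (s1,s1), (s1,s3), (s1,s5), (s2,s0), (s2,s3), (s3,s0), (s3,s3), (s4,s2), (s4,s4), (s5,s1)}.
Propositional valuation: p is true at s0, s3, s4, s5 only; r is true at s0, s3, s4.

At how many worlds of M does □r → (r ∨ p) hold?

Let φ = □r → (r ∨ p). Evaluate φ at each world:
  s0 (successors {s0, s3, s5}): φ is true.
  s1 (successors {s1, s3, s5}): φ is true.
  s2 (successors {s0, s3}): φ is false.
  s3 (successors {s0, s3}): φ is true.
  s4 (successors {s2, s4}): φ is true.
  s5 (successors {s1}): φ is true.
For instance, at s5:
  At s5: □r is false, r ∨ p is true, so □r → (r ∨ p) is true.
    At s5: □r requires r at every successor {s1}.
      r fails at s1, so □r is false at s5.
Satisfying worlds: {s0, s1, s3, s4, s5}

5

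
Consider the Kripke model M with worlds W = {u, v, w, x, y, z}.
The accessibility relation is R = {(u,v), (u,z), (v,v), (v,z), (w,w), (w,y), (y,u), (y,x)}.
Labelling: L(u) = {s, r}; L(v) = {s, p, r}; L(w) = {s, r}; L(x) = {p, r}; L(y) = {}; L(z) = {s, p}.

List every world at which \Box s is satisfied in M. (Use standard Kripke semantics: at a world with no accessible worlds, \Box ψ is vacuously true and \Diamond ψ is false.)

Recall that \Box ψ holds at a world iff ψ holds at every accessible world, and \Diamond ψ holds iff ψ holds at some accessible world.
Let φ = \Box s. Evaluate φ at each world:
  u (successors {v, z}): φ is true.
  v (successors {v, z}): φ is true.
  w (successors {w, y}): φ is false.
  x (successors ∅): φ is true.
  y (successors {u, x}): φ is false.
  z (successors ∅): φ is true.
For instance, at u:
  At u: \Box s requires s at every successor {v, z}.
    At v: s is true.
    At z: s is true.
  So \Box s is true at u.
Satisfying worlds: {u, v, x, z}

u, v, x, z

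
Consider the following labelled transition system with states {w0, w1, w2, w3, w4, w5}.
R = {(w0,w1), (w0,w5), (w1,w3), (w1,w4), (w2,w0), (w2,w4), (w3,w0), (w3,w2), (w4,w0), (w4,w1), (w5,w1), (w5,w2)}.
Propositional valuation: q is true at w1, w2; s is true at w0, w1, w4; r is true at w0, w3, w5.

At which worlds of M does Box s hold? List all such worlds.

w2, w4

Let φ = Box s. Evaluate φ at each world:
  w0 (successors {w1, w5}): φ is false.
  w1 (successors {w3, w4}): φ is false.
  w2 (successors {w0, w4}): φ is true.
  w3 (successors {w0, w2}): φ is false.
  w4 (successors {w0, w1}): φ is true.
  w5 (successors {w1, w2}): φ is false.
For instance, at w2:
  At w2: Box s requires s at every successor {w0, w4}.
    At w0: s is true.
    At w4: s is true.
  So Box s is true at w2.
Satisfying worlds: {w2, w4}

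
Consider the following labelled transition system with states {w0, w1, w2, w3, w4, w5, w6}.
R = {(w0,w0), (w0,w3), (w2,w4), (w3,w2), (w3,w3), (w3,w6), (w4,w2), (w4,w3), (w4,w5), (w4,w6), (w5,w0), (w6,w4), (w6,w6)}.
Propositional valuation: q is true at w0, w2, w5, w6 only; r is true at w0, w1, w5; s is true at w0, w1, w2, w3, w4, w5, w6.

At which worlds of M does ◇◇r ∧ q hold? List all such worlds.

Let φ = ◇◇r ∧ q. Evaluate φ at each world:
  w0 (successors {w0, w3}): φ is true.
  w1 (successors ∅): φ is false.
  w2 (successors {w4}): φ is true.
  w3 (successors {w2, w3, w6}): φ is false.
  w4 (successors {w2, w3, w5, w6}): φ is false.
  w5 (successors {w0}): φ is true.
  w6 (successors {w4, w6}): φ is true.
For instance, at w2:
  At w2: ◇◇r is true, q is true, so ◇◇r ∧ q is true.
    At w2: ◇◇r requires ◇r at some successor in {w4}.
      ◇r holds at w4, so ◇◇r is true at w2.
Satisfying worlds: {w0, w2, w5, w6}

w0, w2, w5, w6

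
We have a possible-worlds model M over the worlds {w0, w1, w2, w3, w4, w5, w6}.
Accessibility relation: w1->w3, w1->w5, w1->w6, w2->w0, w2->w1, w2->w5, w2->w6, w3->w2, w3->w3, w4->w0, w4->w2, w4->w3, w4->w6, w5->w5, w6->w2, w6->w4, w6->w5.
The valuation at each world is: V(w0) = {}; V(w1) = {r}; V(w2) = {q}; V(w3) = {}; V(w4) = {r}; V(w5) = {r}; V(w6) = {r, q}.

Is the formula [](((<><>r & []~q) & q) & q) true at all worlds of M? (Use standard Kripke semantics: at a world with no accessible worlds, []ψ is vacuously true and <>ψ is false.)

No

Let φ = [](((<><>r & []~q) & q) & q). Evaluate φ at each world:
  w0 (successors ∅): φ is true.
  w1 (successors {w3, w5, w6}): φ is false.
  w2 (successors {w0, w1, w5, w6}): φ is false.
  w3 (successors {w2, w3}): φ is false.
  w4 (successors {w0, w2, w3, w6}): φ is false.
  w5 (successors {w5}): φ is false.
  w6 (successors {w2, w4, w5}): φ is false.
Detail at w1 (counterexample):
  At w1: [](((<><>r & []~q) & q) & q) requires ((<><>r & []~q) & q) & q at every successor {w3, w5, w6}.
    ((<><>r & []~q) & q) & q fails at w3, so [](((<><>r & []~q) & q) & q) is false at w1.
      At w3: (<><>r & []~q) & q is false, q is false, so ((<><>r & []~q) & q) & q is false.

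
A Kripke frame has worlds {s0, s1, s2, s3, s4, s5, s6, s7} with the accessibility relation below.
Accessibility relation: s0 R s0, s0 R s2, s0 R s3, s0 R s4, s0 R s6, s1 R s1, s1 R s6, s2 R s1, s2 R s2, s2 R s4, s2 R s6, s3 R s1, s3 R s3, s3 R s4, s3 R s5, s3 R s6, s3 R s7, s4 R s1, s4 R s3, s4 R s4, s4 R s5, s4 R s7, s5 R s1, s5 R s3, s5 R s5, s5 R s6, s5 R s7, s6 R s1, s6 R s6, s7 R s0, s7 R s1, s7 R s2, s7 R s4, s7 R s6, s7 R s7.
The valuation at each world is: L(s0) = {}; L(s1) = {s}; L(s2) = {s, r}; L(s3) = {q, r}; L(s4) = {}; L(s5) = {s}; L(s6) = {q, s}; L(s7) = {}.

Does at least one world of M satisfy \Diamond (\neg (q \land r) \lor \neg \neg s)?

Let φ = \Diamond (\neg (q \land r) \lor \neg \neg s). Evaluate φ at each world:
  s0 (successors {s0, s2, s3, s4, s6}): φ is true.
  s1 (successors {s1, s6}): φ is true.
  s2 (successors {s1, s2, s4, s6}): φ is true.
  s3 (successors {s1, s3, s4, s5, s6, s7}): φ is true.
  s4 (successors {s1, s3, s4, s5, s7}): φ is true.
  s5 (successors {s1, s3, s5, s6, s7}): φ is true.
  s6 (successors {s1, s6}): φ is true.
  s7 (successors {s0, s1, s2, s4, s6, s7}): φ is true.
Detail at s0 (witness):
  At s0: \Diamond (\neg (q \land r) \lor \neg \neg s) requires \neg (q \land r) \lor \neg \neg s at some successor in {s0, s2, s3, s4, s6}.
    \neg (q \land r) \lor \neg \neg s holds at s0, so \Diamond (\neg (q \land r) \lor \neg \neg s) is true at s0.

Yes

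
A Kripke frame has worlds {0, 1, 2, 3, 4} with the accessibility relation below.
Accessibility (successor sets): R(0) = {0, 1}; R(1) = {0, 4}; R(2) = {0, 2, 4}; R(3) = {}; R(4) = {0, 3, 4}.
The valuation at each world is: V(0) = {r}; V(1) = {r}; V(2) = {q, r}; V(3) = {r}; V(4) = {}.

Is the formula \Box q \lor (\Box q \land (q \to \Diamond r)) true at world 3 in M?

Recall that \Box ψ holds at a world iff ψ holds at every accessible world, and \Diamond ψ holds iff ψ holds at some accessible world.
At 3: \Box q is true, \Box q \land (q \to \Diamond r) is true, so \Box q \lor (\Box q \land (q \to \Diamond r)) is true.
  At 3: no accessible worlds, so \Box q holds vacuously.
  At 3: \Box q is true, q \to \Diamond r is true, so \Box q \land (q \to \Diamond r) is true.
    At 3: no accessible worlds, so \Box q holds vacuously.
    At 3: q is false, \Diamond r is false, so q \to \Diamond r is true.
      At 3: no accessible worlds, so \Diamond r is false.

Yes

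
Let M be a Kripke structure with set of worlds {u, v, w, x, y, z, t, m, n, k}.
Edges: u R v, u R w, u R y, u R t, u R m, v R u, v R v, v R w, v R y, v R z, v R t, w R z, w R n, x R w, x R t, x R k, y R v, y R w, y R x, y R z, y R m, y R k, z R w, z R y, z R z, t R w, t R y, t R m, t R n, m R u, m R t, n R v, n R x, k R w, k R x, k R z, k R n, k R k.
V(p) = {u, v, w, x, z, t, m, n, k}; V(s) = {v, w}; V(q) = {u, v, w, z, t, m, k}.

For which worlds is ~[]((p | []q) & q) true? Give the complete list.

u, v, w, y, z, t, n, k

Let φ = ~[]((p | []q) & q). Evaluate φ at each world:
  u (successors {v, w, y, t, m}): φ is true.
  v (successors {u, v, w, y, z, t}): φ is true.
  w (successors {z, n}): φ is true.
  x (successors {w, t, k}): φ is false.
  y (successors {v, w, x, z, m, k}): φ is true.
  z (successors {w, y, z}): φ is true.
  t (successors {w, y, m, n}): φ is true.
  m (successors {u, t}): φ is false.
  n (successors {v, x}): φ is true.
  k (successors {w, x, z, n, k}): φ is true.
For instance, at z:
  At z: []((p | []q) & q) is false, so ~[]((p | []q) & q) is true.
    At z: []((p | []q) & q) requires (p | []q) & q at every successor {w, y, z}.
      (p | []q) & q fails at y, so []((p | []q) & q) is false at z.
Satisfying worlds: {u, v, w, y, z, t, n, k}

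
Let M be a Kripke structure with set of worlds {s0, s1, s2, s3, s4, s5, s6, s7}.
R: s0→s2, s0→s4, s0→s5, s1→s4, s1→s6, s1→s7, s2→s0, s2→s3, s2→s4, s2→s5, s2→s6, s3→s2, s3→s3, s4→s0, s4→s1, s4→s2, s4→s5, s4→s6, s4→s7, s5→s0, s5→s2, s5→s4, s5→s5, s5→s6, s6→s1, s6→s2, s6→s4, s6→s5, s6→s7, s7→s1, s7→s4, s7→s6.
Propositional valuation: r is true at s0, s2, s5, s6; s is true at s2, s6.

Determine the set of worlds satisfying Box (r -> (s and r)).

s1, s3, s7

Let φ = Box (r -> (s and r)). Evaluate φ at each world:
  s0 (successors {s2, s4, s5}): φ is false.
  s1 (successors {s4, s6, s7}): φ is true.
  s2 (successors {s0, s3, s4, s5, s6}): φ is false.
  s3 (successors {s2, s3}): φ is true.
  s4 (successors {s0, s1, s2, s5, s6, s7}): φ is false.
  s5 (successors {s0, s2, s4, s5, s6}): φ is false.
  s6 (successors {s1, s2, s4, s5, s7}): φ is false.
  s7 (successors {s1, s4, s6}): φ is true.
For instance, at s6:
  At s6: Box (r -> (s and r)) requires r -> (s and r) at every successor {s1, s2, s4, s5, s7}.
    r -> (s and r) fails at s5, so Box (r -> (s and r)) is false at s6.
Satisfying worlds: {s1, s3, s7}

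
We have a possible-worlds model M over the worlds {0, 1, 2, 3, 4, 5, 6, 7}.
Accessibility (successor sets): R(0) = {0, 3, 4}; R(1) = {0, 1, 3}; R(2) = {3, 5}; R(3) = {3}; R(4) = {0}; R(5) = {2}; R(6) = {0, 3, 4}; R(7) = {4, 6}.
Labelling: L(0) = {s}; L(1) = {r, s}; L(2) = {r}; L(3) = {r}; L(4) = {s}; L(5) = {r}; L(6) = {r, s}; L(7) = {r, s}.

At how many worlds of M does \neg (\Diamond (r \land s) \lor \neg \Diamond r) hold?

5

Let φ = \neg (\Diamond (r \land s) \lor \neg \Diamond r). Evaluate φ at each world:
  0 (successors {0, 3, 4}): φ is true.
  1 (successors {0, 1, 3}): φ is false.
  2 (successors {3, 5}): φ is true.
  3 (successors {3}): φ is true.
  4 (successors {0}): φ is false.
  5 (successors {2}): φ is true.
  6 (successors {0, 3, 4}): φ is true.
  7 (successors {4, 6}): φ is false.
For instance, at 0:
  At 0: \Diamond (r \land s) \lor \neg \Diamond r is false, so \neg (\Diamond (r \land s) \lor \neg \Diamond r) is true.
    At 0: \Diamond (r \land s) is false, \neg \Diamond r is false, so \Diamond (r \land s) \lor \neg \Diamond r is false.
      At 0: \Diamond (r \land s) requires r \land s at some successor in {0, 3, 4}.
        At 0: r \land s is false.
        At 3: r \land s is false.
        At 4: r \land s is false.
      So \Diamond (r \land s) is false at 0.
      At 0: \Diamond r is true, so \neg \Diamond r is false.
Satisfying worlds: {0, 2, 3, 5, 6}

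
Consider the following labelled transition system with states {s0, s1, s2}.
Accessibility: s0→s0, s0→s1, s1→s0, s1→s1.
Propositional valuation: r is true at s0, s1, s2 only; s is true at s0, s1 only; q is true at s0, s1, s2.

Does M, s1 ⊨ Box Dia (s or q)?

Yes

At s1: Box Dia (s or q) requires Dia (s or q) at every successor {s0, s1}.
    At s0: Dia (s or q) requires s or q at some successor in {s0, s1}.
      s or q holds at s0, so Dia (s or q) is true at s0.
    At s1: Dia (s or q) requires s or q at some successor in {s0, s1}.
      s or q holds at s0, so Dia (s or q) is true at s1.
So Box Dia (s or q) is true at s1.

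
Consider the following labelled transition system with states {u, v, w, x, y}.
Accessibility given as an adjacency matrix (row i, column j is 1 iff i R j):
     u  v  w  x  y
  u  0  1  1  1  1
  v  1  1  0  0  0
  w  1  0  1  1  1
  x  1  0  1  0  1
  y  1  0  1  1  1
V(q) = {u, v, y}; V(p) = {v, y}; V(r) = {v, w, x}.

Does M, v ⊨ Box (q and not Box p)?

Yes

At v: Box (q and not Box p) requires q and not Box p at every successor {u, v}.
    At u: q is true, not Box p is true, so q and not Box p is true.
      At u: Box p is false, so not Box p is true.
    At v: q is true, not Box p is true, so q and not Box p is true.
      At v: Box p is false, so not Box p is true.
So Box (q and not Box p) is true at v.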